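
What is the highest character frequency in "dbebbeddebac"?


Input: dbebbeddebac
Character counts:
  'a': 1
  'b': 4
  'c': 1
  'd': 3
  'e': 3
Maximum frequency: 4

4


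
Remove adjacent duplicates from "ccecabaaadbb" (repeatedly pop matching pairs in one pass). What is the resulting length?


Input: ccecabaaadbb
Stack-based adjacent duplicate removal:
  Read 'c': push. Stack: c
  Read 'c': matches stack top 'c' => pop. Stack: (empty)
  Read 'e': push. Stack: e
  Read 'c': push. Stack: ec
  Read 'a': push. Stack: eca
  Read 'b': push. Stack: ecab
  Read 'a': push. Stack: ecaba
  Read 'a': matches stack top 'a' => pop. Stack: ecab
  Read 'a': push. Stack: ecaba
  Read 'd': push. Stack: ecabad
  Read 'b': push. Stack: ecabadb
  Read 'b': matches stack top 'b' => pop. Stack: ecabad
Final stack: "ecabad" (length 6)

6


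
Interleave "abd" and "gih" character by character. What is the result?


Interleaving "abd" and "gih":
  Position 0: 'a' from first, 'g' from second => "ag"
  Position 1: 'b' from first, 'i' from second => "bi"
  Position 2: 'd' from first, 'h' from second => "dh"
Result: agbidh

agbidh


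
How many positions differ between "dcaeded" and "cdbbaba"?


Comparing "dcaeded" and "cdbbaba" position by position:
  Position 0: 'd' vs 'c' => DIFFER
  Position 1: 'c' vs 'd' => DIFFER
  Position 2: 'a' vs 'b' => DIFFER
  Position 3: 'e' vs 'b' => DIFFER
  Position 4: 'd' vs 'a' => DIFFER
  Position 5: 'e' vs 'b' => DIFFER
  Position 6: 'd' vs 'a' => DIFFER
Positions that differ: 7

7


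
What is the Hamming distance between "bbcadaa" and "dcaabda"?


Comparing "bbcadaa" and "dcaabda" position by position:
  Position 0: 'b' vs 'd' => differ
  Position 1: 'b' vs 'c' => differ
  Position 2: 'c' vs 'a' => differ
  Position 3: 'a' vs 'a' => same
  Position 4: 'd' vs 'b' => differ
  Position 5: 'a' vs 'd' => differ
  Position 6: 'a' vs 'a' => same
Total differences (Hamming distance): 5

5


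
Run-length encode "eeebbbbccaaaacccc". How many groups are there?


Input: eeebbbbccaaaacccc
Scanning for consecutive runs:
  Group 1: 'e' x 3 (positions 0-2)
  Group 2: 'b' x 4 (positions 3-6)
  Group 3: 'c' x 2 (positions 7-8)
  Group 4: 'a' x 4 (positions 9-12)
  Group 5: 'c' x 4 (positions 13-16)
Total groups: 5

5


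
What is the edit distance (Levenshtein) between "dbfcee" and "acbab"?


Computing edit distance: "dbfcee" -> "acbab"
DP table:
           a    c    b    a    b
      0    1    2    3    4    5
  d   1    1    2    3    4    5
  b   2    2    2    2    3    4
  f   3    3    3    3    3    4
  c   4    4    3    4    4    4
  e   5    5    4    4    5    5
  e   6    6    5    5    5    6
Edit distance = dp[6][5] = 6

6


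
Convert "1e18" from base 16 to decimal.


Input: "1e18" in base 16
Positional expansion:
  Digit '1' (value 1) x 16^3 = 4096
  Digit 'e' (value 14) x 16^2 = 3584
  Digit '1' (value 1) x 16^1 = 16
  Digit '8' (value 8) x 16^0 = 8
Sum = 7704

7704


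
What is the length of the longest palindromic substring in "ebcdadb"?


Input: "ebcdadb"
Checking substrings for palindromes:
  [3:6] "dad" (len 3) => palindrome
Longest palindromic substring: "dad" with length 3

3


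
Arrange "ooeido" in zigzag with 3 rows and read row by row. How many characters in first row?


Zigzag "ooeido" into 3 rows:
Placing characters:
  'o' => row 0
  'o' => row 1
  'e' => row 2
  'i' => row 1
  'd' => row 0
  'o' => row 1
Rows:
  Row 0: "od"
  Row 1: "oio"
  Row 2: "e"
First row length: 2

2


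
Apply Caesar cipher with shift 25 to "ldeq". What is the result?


Caesar cipher: shift "ldeq" by 25
  'l' (pos 11) + 25 = pos 10 = 'k'
  'd' (pos 3) + 25 = pos 2 = 'c'
  'e' (pos 4) + 25 = pos 3 = 'd'
  'q' (pos 16) + 25 = pos 15 = 'p'
Result: kcdp

kcdp


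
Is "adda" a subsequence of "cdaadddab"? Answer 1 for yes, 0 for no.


Check if "adda" is a subsequence of "cdaadddab"
Greedy scan:
  Position 0 ('c'): no match needed
  Position 1 ('d'): no match needed
  Position 2 ('a'): matches sub[0] = 'a'
  Position 3 ('a'): no match needed
  Position 4 ('d'): matches sub[1] = 'd'
  Position 5 ('d'): matches sub[2] = 'd'
  Position 6 ('d'): no match needed
  Position 7 ('a'): matches sub[3] = 'a'
  Position 8 ('b'): no match needed
All 4 characters matched => is a subsequence

1


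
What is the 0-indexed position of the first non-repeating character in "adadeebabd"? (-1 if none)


Input: adadeebabd
Character frequencies:
  'a': 3
  'b': 2
  'd': 3
  'e': 2
Scanning left to right for freq == 1:
  Position 0 ('a'): freq=3, skip
  Position 1 ('d'): freq=3, skip
  Position 2 ('a'): freq=3, skip
  Position 3 ('d'): freq=3, skip
  Position 4 ('e'): freq=2, skip
  Position 5 ('e'): freq=2, skip
  Position 6 ('b'): freq=2, skip
  Position 7 ('a'): freq=3, skip
  Position 8 ('b'): freq=2, skip
  Position 9 ('d'): freq=3, skip
  No unique character found => answer = -1

-1


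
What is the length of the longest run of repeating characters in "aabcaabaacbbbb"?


Input: "aabcaabaacbbbb"
Scanning for longest run:
  Position 1 ('a'): continues run of 'a', length=2
  Position 2 ('b'): new char, reset run to 1
  Position 3 ('c'): new char, reset run to 1
  Position 4 ('a'): new char, reset run to 1
  Position 5 ('a'): continues run of 'a', length=2
  Position 6 ('b'): new char, reset run to 1
  Position 7 ('a'): new char, reset run to 1
  Position 8 ('a'): continues run of 'a', length=2
  Position 9 ('c'): new char, reset run to 1
  Position 10 ('b'): new char, reset run to 1
  Position 11 ('b'): continues run of 'b', length=2
  Position 12 ('b'): continues run of 'b', length=3
  Position 13 ('b'): continues run of 'b', length=4
Longest run: 'b' with length 4

4


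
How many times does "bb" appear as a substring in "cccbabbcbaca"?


Searching for "bb" in "cccbabbcbaca"
Scanning each position:
  Position 0: "cc" => no
  Position 1: "cc" => no
  Position 2: "cb" => no
  Position 3: "ba" => no
  Position 4: "ab" => no
  Position 5: "bb" => MATCH
  Position 6: "bc" => no
  Position 7: "cb" => no
  Position 8: "ba" => no
  Position 9: "ac" => no
  Position 10: "ca" => no
Total occurrences: 1

1


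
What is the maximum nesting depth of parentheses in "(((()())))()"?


Input: "(((()())))()"
Tracking depth:
  Position 0 '(': depth becomes 1
  Position 1 '(': depth becomes 2
  Position 2 '(': depth becomes 3
  Position 3 '(': depth becomes 4
  Position 4 ')': depth becomes 3
  Position 5 '(': depth becomes 4
  Position 6 ')': depth becomes 3
  Position 7 ')': depth becomes 2
  Position 8 ')': depth becomes 1
  Position 9 ')': depth becomes 0
  Position 10 '(': depth becomes 1
  Position 11 ')': depth becomes 0
Maximum depth reached: 4

4


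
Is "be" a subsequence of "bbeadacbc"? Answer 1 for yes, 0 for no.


Check if "be" is a subsequence of "bbeadacbc"
Greedy scan:
  Position 0 ('b'): matches sub[0] = 'b'
  Position 1 ('b'): no match needed
  Position 2 ('e'): matches sub[1] = 'e'
  Position 3 ('a'): no match needed
  Position 4 ('d'): no match needed
  Position 5 ('a'): no match needed
  Position 6 ('c'): no match needed
  Position 7 ('b'): no match needed
  Position 8 ('c'): no match needed
All 2 characters matched => is a subsequence

1


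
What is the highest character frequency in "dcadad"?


Input: dcadad
Character counts:
  'a': 2
  'c': 1
  'd': 3
Maximum frequency: 3

3


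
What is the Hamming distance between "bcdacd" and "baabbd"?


Comparing "bcdacd" and "baabbd" position by position:
  Position 0: 'b' vs 'b' => same
  Position 1: 'c' vs 'a' => differ
  Position 2: 'd' vs 'a' => differ
  Position 3: 'a' vs 'b' => differ
  Position 4: 'c' vs 'b' => differ
  Position 5: 'd' vs 'd' => same
Total differences (Hamming distance): 4

4


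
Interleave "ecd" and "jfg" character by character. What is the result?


Interleaving "ecd" and "jfg":
  Position 0: 'e' from first, 'j' from second => "ej"
  Position 1: 'c' from first, 'f' from second => "cf"
  Position 2: 'd' from first, 'g' from second => "dg"
Result: ejcfdg

ejcfdg


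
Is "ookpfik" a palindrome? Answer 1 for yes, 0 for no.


Input: ookpfik
Reversed: kifpkoo
  Compare pos 0 ('o') with pos 6 ('k'): MISMATCH
  Compare pos 1 ('o') with pos 5 ('i'): MISMATCH
  Compare pos 2 ('k') with pos 4 ('f'): MISMATCH
Result: not a palindrome

0


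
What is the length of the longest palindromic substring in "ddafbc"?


Input: "ddafbc"
Checking substrings for palindromes:
  [0:2] "dd" (len 2) => palindrome
Longest palindromic substring: "dd" with length 2

2


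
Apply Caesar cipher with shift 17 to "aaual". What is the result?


Caesar cipher: shift "aaual" by 17
  'a' (pos 0) + 17 = pos 17 = 'r'
  'a' (pos 0) + 17 = pos 17 = 'r'
  'u' (pos 20) + 17 = pos 11 = 'l'
  'a' (pos 0) + 17 = pos 17 = 'r'
  'l' (pos 11) + 17 = pos 2 = 'c'
Result: rrlrc

rrlrc


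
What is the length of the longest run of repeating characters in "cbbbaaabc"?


Input: "cbbbaaabc"
Scanning for longest run:
  Position 1 ('b'): new char, reset run to 1
  Position 2 ('b'): continues run of 'b', length=2
  Position 3 ('b'): continues run of 'b', length=3
  Position 4 ('a'): new char, reset run to 1
  Position 5 ('a'): continues run of 'a', length=2
  Position 6 ('a'): continues run of 'a', length=3
  Position 7 ('b'): new char, reset run to 1
  Position 8 ('c'): new char, reset run to 1
Longest run: 'b' with length 3

3


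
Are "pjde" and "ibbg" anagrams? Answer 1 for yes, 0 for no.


Strings: "pjde", "ibbg"
Sorted first:  dejp
Sorted second: bbgi
Differ at position 0: 'd' vs 'b' => not anagrams

0


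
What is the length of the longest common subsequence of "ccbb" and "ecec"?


LCS of "ccbb" and "ecec"
DP table:
           e    c    e    c
      0    0    0    0    0
  c   0    0    1    1    1
  c   0    0    1    1    2
  b   0    0    1    1    2
  b   0    0    1    1    2
LCS length = dp[4][4] = 2

2


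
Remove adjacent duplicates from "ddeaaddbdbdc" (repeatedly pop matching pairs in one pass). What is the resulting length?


Input: ddeaaddbdbdc
Stack-based adjacent duplicate removal:
  Read 'd': push. Stack: d
  Read 'd': matches stack top 'd' => pop. Stack: (empty)
  Read 'e': push. Stack: e
  Read 'a': push. Stack: ea
  Read 'a': matches stack top 'a' => pop. Stack: e
  Read 'd': push. Stack: ed
  Read 'd': matches stack top 'd' => pop. Stack: e
  Read 'b': push. Stack: eb
  Read 'd': push. Stack: ebd
  Read 'b': push. Stack: ebdb
  Read 'd': push. Stack: ebdbd
  Read 'c': push. Stack: ebdbdc
Final stack: "ebdbdc" (length 6)

6


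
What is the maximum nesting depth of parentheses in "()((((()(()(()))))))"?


Input: "()((((()(()(()))))))"
Tracking depth:
  Position 0 '(': depth becomes 1
  Position 1 ')': depth becomes 0
  Position 2 '(': depth becomes 1
  Position 3 '(': depth becomes 2
  Position 4 '(': depth becomes 3
  Position 5 '(': depth becomes 4
  Position 6 '(': depth becomes 5
  Position 7 ')': depth becomes 4
  Position 8 '(': depth becomes 5
  Position 9 '(': depth becomes 6
  Position 10 ')': depth becomes 5
  Position 11 '(': depth becomes 6
  Position 12 '(': depth becomes 7
  Position 13 ')': depth becomes 6
  Position 14 ')': depth becomes 5
  Position 15 ')': depth becomes 4
  Position 16 ')': depth becomes 3
  Position 17 ')': depth becomes 2
  Position 18 ')': depth becomes 1
  Position 19 ')': depth becomes 0
Maximum depth reached: 7

7


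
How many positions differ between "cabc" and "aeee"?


Comparing "cabc" and "aeee" position by position:
  Position 0: 'c' vs 'a' => DIFFER
  Position 1: 'a' vs 'e' => DIFFER
  Position 2: 'b' vs 'e' => DIFFER
  Position 3: 'c' vs 'e' => DIFFER
Positions that differ: 4

4


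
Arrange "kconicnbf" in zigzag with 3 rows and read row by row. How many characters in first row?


Zigzag "kconicnbf" into 3 rows:
Placing characters:
  'k' => row 0
  'c' => row 1
  'o' => row 2
  'n' => row 1
  'i' => row 0
  'c' => row 1
  'n' => row 2
  'b' => row 1
  'f' => row 0
Rows:
  Row 0: "kif"
  Row 1: "cncb"
  Row 2: "on"
First row length: 3

3


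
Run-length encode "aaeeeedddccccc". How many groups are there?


Input: aaeeeedddccccc
Scanning for consecutive runs:
  Group 1: 'a' x 2 (positions 0-1)
  Group 2: 'e' x 4 (positions 2-5)
  Group 3: 'd' x 3 (positions 6-8)
  Group 4: 'c' x 5 (positions 9-13)
Total groups: 4

4


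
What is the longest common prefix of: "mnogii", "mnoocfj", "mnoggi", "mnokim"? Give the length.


Words: mnogii, mnoocfj, mnoggi, mnokim
  Position 0: all 'm' => match
  Position 1: all 'n' => match
  Position 2: all 'o' => match
  Position 3: ('g', 'o', 'g', 'k') => mismatch, stop
LCP = "mno" (length 3)

3


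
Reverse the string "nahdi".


Input: nahdi
Reading characters right to left:
  Position 4: 'i'
  Position 3: 'd'
  Position 2: 'h'
  Position 1: 'a'
  Position 0: 'n'
Reversed: idhan

idhan


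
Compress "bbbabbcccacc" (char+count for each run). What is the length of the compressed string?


Input: bbbabbcccacc
Runs:
  'b' x 3 => "b3"
  'a' x 1 => "a1"
  'b' x 2 => "b2"
  'c' x 3 => "c3"
  'a' x 1 => "a1"
  'c' x 2 => "c2"
Compressed: "b3a1b2c3a1c2"
Compressed length: 12

12


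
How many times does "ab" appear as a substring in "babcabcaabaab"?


Searching for "ab" in "babcabcaabaab"
Scanning each position:
  Position 0: "ba" => no
  Position 1: "ab" => MATCH
  Position 2: "bc" => no
  Position 3: "ca" => no
  Position 4: "ab" => MATCH
  Position 5: "bc" => no
  Position 6: "ca" => no
  Position 7: "aa" => no
  Position 8: "ab" => MATCH
  Position 9: "ba" => no
  Position 10: "aa" => no
  Position 11: "ab" => MATCH
Total occurrences: 4

4


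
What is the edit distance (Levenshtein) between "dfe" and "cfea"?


Computing edit distance: "dfe" -> "cfea"
DP table:
           c    f    e    a
      0    1    2    3    4
  d   1    1    2    3    4
  f   2    2    1    2    3
  e   3    3    2    1    2
Edit distance = dp[3][4] = 2

2


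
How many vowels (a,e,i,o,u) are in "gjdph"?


Input: gjdph
Checking each character:
  'g' at position 0: consonant
  'j' at position 1: consonant
  'd' at position 2: consonant
  'p' at position 3: consonant
  'h' at position 4: consonant
Total vowels: 0

0


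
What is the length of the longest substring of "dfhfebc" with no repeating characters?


Input: "dfhfebc"
Sliding window (track last position of each char):
  Position 0 ('d'): window [0,0] length 1 -- new best
  Position 1 ('f'): window [0,1] length 2 -- new best
  Position 2 ('h'): window [0,2] length 3 -- new best
  Position 3 ('f'): repeat (last at 1), move window start to 2
  Position 3 ('f'): window [2,3] length 2
  Position 4 ('e'): window [2,4] length 3
  Position 5 ('b'): window [2,5] length 4 -- new best
  Position 6 ('c'): window [2,6] length 5 -- new best
Longest substring with no repeats: "hfebc" with length 5

5


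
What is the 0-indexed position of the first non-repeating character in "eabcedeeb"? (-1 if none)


Input: eabcedeeb
Character frequencies:
  'a': 1
  'b': 2
  'c': 1
  'd': 1
  'e': 4
Scanning left to right for freq == 1:
  Position 0 ('e'): freq=4, skip
  Position 1 ('a'): unique! => answer = 1

1


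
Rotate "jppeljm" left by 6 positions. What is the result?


Input: "jppeljm", rotate left by 6
First 6 characters: "jppelj"
Remaining characters: "m"
Concatenate remaining + first: "m" + "jppelj" = "mjppelj"

mjppelj


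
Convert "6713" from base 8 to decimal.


Input: "6713" in base 8
Positional expansion:
  Digit '6' (value 6) x 8^3 = 3072
  Digit '7' (value 7) x 8^2 = 448
  Digit '1' (value 1) x 8^1 = 8
  Digit '3' (value 3) x 8^0 = 3
Sum = 3531

3531


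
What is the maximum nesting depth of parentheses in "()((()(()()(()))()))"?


Input: "()((()(()()(()))()))"
Tracking depth:
  Position 0 '(': depth becomes 1
  Position 1 ')': depth becomes 0
  Position 2 '(': depth becomes 1
  Position 3 '(': depth becomes 2
  Position 4 '(': depth becomes 3
  Position 5 ')': depth becomes 2
  Position 6 '(': depth becomes 3
  Position 7 '(': depth becomes 4
  Position 8 ')': depth becomes 3
  Position 9 '(': depth becomes 4
  Position 10 ')': depth becomes 3
  Position 11 '(': depth becomes 4
  Position 12 '(': depth becomes 5
  Position 13 ')': depth becomes 4
  Position 14 ')': depth becomes 3
  Position 15 ')': depth becomes 2
  Position 16 '(': depth becomes 3
  Position 17 ')': depth becomes 2
  Position 18 ')': depth becomes 1
  Position 19 ')': depth becomes 0
Maximum depth reached: 5

5


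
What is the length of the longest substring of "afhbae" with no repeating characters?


Input: "afhbae"
Sliding window (track last position of each char):
  Position 0 ('a'): window [0,0] length 1 -- new best
  Position 1 ('f'): window [0,1] length 2 -- new best
  Position 2 ('h'): window [0,2] length 3 -- new best
  Position 3 ('b'): window [0,3] length 4 -- new best
  Position 4 ('a'): repeat (last at 0), move window start to 1
  Position 4 ('a'): window [1,4] length 4
  Position 5 ('e'): window [1,5] length 5 -- new best
Longest substring with no repeats: "fhbae" with length 5

5


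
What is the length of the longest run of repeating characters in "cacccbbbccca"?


Input: "cacccbbbccca"
Scanning for longest run:
  Position 1 ('a'): new char, reset run to 1
  Position 2 ('c'): new char, reset run to 1
  Position 3 ('c'): continues run of 'c', length=2
  Position 4 ('c'): continues run of 'c', length=3
  Position 5 ('b'): new char, reset run to 1
  Position 6 ('b'): continues run of 'b', length=2
  Position 7 ('b'): continues run of 'b', length=3
  Position 8 ('c'): new char, reset run to 1
  Position 9 ('c'): continues run of 'c', length=2
  Position 10 ('c'): continues run of 'c', length=3
  Position 11 ('a'): new char, reset run to 1
Longest run: 'c' with length 3

3


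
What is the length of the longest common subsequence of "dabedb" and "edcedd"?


LCS of "dabedb" and "edcedd"
DP table:
           e    d    c    e    d    d
      0    0    0    0    0    0    0
  d   0    0    1    1    1    1    1
  a   0    0    1    1    1    1    1
  b   0    0    1    1    1    1    1
  e   0    1    1    1    2    2    2
  d   0    1    2    2    2    3    3
  b   0    1    2    2    2    3    3
LCS length = dp[6][6] = 3

3


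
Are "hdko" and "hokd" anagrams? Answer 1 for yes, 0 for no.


Strings: "hdko", "hokd"
Sorted first:  dhko
Sorted second: dhko
Sorted forms match => anagrams

1


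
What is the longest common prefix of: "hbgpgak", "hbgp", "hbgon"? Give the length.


Words: hbgpgak, hbgp, hbgon
  Position 0: all 'h' => match
  Position 1: all 'b' => match
  Position 2: all 'g' => match
  Position 3: ('p', 'p', 'o') => mismatch, stop
LCP = "hbg" (length 3)

3


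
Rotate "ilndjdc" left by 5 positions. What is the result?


Input: "ilndjdc", rotate left by 5
First 5 characters: "ilndj"
Remaining characters: "dc"
Concatenate remaining + first: "dc" + "ilndj" = "dcilndj"

dcilndj


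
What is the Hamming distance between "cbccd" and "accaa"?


Comparing "cbccd" and "accaa" position by position:
  Position 0: 'c' vs 'a' => differ
  Position 1: 'b' vs 'c' => differ
  Position 2: 'c' vs 'c' => same
  Position 3: 'c' vs 'a' => differ
  Position 4: 'd' vs 'a' => differ
Total differences (Hamming distance): 4

4


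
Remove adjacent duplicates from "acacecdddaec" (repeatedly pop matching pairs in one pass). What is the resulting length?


Input: acacecdddaec
Stack-based adjacent duplicate removal:
  Read 'a': push. Stack: a
  Read 'c': push. Stack: ac
  Read 'a': push. Stack: aca
  Read 'c': push. Stack: acac
  Read 'e': push. Stack: acace
  Read 'c': push. Stack: acacec
  Read 'd': push. Stack: acacecd
  Read 'd': matches stack top 'd' => pop. Stack: acacec
  Read 'd': push. Stack: acacecd
  Read 'a': push. Stack: acacecda
  Read 'e': push. Stack: acacecdae
  Read 'c': push. Stack: acacecdaec
Final stack: "acacecdaec" (length 10)

10


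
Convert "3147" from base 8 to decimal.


Input: "3147" in base 8
Positional expansion:
  Digit '3' (value 3) x 8^3 = 1536
  Digit '1' (value 1) x 8^2 = 64
  Digit '4' (value 4) x 8^1 = 32
  Digit '7' (value 7) x 8^0 = 7
Sum = 1639

1639


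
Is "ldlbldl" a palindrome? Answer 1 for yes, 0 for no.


Input: ldlbldl
Reversed: ldlbldl
  Compare pos 0 ('l') with pos 6 ('l'): match
  Compare pos 1 ('d') with pos 5 ('d'): match
  Compare pos 2 ('l') with pos 4 ('l'): match
Result: palindrome

1


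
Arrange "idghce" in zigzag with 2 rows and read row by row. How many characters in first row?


Zigzag "idghce" into 2 rows:
Placing characters:
  'i' => row 0
  'd' => row 1
  'g' => row 0
  'h' => row 1
  'c' => row 0
  'e' => row 1
Rows:
  Row 0: "igc"
  Row 1: "dhe"
First row length: 3

3


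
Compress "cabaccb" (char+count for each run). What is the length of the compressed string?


Input: cabaccb
Runs:
  'c' x 1 => "c1"
  'a' x 1 => "a1"
  'b' x 1 => "b1"
  'a' x 1 => "a1"
  'c' x 2 => "c2"
  'b' x 1 => "b1"
Compressed: "c1a1b1a1c2b1"
Compressed length: 12

12


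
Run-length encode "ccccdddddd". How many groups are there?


Input: ccccdddddd
Scanning for consecutive runs:
  Group 1: 'c' x 4 (positions 0-3)
  Group 2: 'd' x 6 (positions 4-9)
Total groups: 2

2


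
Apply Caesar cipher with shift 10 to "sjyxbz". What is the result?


Caesar cipher: shift "sjyxbz" by 10
  's' (pos 18) + 10 = pos 2 = 'c'
  'j' (pos 9) + 10 = pos 19 = 't'
  'y' (pos 24) + 10 = pos 8 = 'i'
  'x' (pos 23) + 10 = pos 7 = 'h'
  'b' (pos 1) + 10 = pos 11 = 'l'
  'z' (pos 25) + 10 = pos 9 = 'j'
Result: ctihlj

ctihlj


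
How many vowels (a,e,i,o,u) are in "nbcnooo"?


Input: nbcnooo
Checking each character:
  'n' at position 0: consonant
  'b' at position 1: consonant
  'c' at position 2: consonant
  'n' at position 3: consonant
  'o' at position 4: vowel (running total: 1)
  'o' at position 5: vowel (running total: 2)
  'o' at position 6: vowel (running total: 3)
Total vowels: 3

3


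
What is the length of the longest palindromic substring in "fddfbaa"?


Input: "fddfbaa"
Checking substrings for palindromes:
  [0:4] "fddf" (len 4) => palindrome
  [1:3] "dd" (len 2) => palindrome
  [5:7] "aa" (len 2) => palindrome
Longest palindromic substring: "fddf" with length 4

4


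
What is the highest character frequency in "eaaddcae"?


Input: eaaddcae
Character counts:
  'a': 3
  'c': 1
  'd': 2
  'e': 2
Maximum frequency: 3

3


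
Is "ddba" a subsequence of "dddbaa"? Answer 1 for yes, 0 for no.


Check if "ddba" is a subsequence of "dddbaa"
Greedy scan:
  Position 0 ('d'): matches sub[0] = 'd'
  Position 1 ('d'): matches sub[1] = 'd'
  Position 2 ('d'): no match needed
  Position 3 ('b'): matches sub[2] = 'b'
  Position 4 ('a'): matches sub[3] = 'a'
  Position 5 ('a'): no match needed
All 4 characters matched => is a subsequence

1


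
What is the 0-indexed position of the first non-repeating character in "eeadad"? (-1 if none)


Input: eeadad
Character frequencies:
  'a': 2
  'd': 2
  'e': 2
Scanning left to right for freq == 1:
  Position 0 ('e'): freq=2, skip
  Position 1 ('e'): freq=2, skip
  Position 2 ('a'): freq=2, skip
  Position 3 ('d'): freq=2, skip
  Position 4 ('a'): freq=2, skip
  Position 5 ('d'): freq=2, skip
  No unique character found => answer = -1

-1


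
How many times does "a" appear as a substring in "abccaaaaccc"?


Searching for "a" in "abccaaaaccc"
Scanning each position:
  Position 0: "a" => MATCH
  Position 1: "b" => no
  Position 2: "c" => no
  Position 3: "c" => no
  Position 4: "a" => MATCH
  Position 5: "a" => MATCH
  Position 6: "a" => MATCH
  Position 7: "a" => MATCH
  Position 8: "c" => no
  Position 9: "c" => no
  Position 10: "c" => no
Total occurrences: 5

5


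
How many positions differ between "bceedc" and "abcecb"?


Comparing "bceedc" and "abcecb" position by position:
  Position 0: 'b' vs 'a' => DIFFER
  Position 1: 'c' vs 'b' => DIFFER
  Position 2: 'e' vs 'c' => DIFFER
  Position 3: 'e' vs 'e' => same
  Position 4: 'd' vs 'c' => DIFFER
  Position 5: 'c' vs 'b' => DIFFER
Positions that differ: 5

5


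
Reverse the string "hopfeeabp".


Input: hopfeeabp
Reading characters right to left:
  Position 8: 'p'
  Position 7: 'b'
  Position 6: 'a'
  Position 5: 'e'
  Position 4: 'e'
  Position 3: 'f'
  Position 2: 'p'
  Position 1: 'o'
  Position 0: 'h'
Reversed: pbaeefpoh

pbaeefpoh


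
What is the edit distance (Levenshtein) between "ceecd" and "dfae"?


Computing edit distance: "ceecd" -> "dfae"
DP table:
           d    f    a    e
      0    1    2    3    4
  c   1    1    2    3    4
  e   2    2    2    3    3
  e   3    3    3    3    3
  c   4    4    4    4    4
  d   5    4    5    5    5
Edit distance = dp[5][4] = 5

5


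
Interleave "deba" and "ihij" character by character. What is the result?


Interleaving "deba" and "ihij":
  Position 0: 'd' from first, 'i' from second => "di"
  Position 1: 'e' from first, 'h' from second => "eh"
  Position 2: 'b' from first, 'i' from second => "bi"
  Position 3: 'a' from first, 'j' from second => "aj"
Result: diehbiaj

diehbiaj


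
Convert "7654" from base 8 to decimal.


Input: "7654" in base 8
Positional expansion:
  Digit '7' (value 7) x 8^3 = 3584
  Digit '6' (value 6) x 8^2 = 384
  Digit '5' (value 5) x 8^1 = 40
  Digit '4' (value 4) x 8^0 = 4
Sum = 4012

4012


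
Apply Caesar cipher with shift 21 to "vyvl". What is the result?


Caesar cipher: shift "vyvl" by 21
  'v' (pos 21) + 21 = pos 16 = 'q'
  'y' (pos 24) + 21 = pos 19 = 't'
  'v' (pos 21) + 21 = pos 16 = 'q'
  'l' (pos 11) + 21 = pos 6 = 'g'
Result: qtqg

qtqg


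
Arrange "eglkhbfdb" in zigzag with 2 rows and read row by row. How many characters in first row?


Zigzag "eglkhbfdb" into 2 rows:
Placing characters:
  'e' => row 0
  'g' => row 1
  'l' => row 0
  'k' => row 1
  'h' => row 0
  'b' => row 1
  'f' => row 0
  'd' => row 1
  'b' => row 0
Rows:
  Row 0: "elhfb"
  Row 1: "gkbd"
First row length: 5

5


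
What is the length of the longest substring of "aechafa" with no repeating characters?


Input: "aechafa"
Sliding window (track last position of each char):
  Position 0 ('a'): window [0,0] length 1 -- new best
  Position 1 ('e'): window [0,1] length 2 -- new best
  Position 2 ('c'): window [0,2] length 3 -- new best
  Position 3 ('h'): window [0,3] length 4 -- new best
  Position 4 ('a'): repeat (last at 0), move window start to 1
  Position 4 ('a'): window [1,4] length 4
  Position 5 ('f'): window [1,5] length 5 -- new best
  Position 6 ('a'): repeat (last at 4), move window start to 5
  Position 6 ('a'): window [5,6] length 2
Longest substring with no repeats: "echaf" with length 5

5


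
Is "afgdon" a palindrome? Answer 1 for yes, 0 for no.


Input: afgdon
Reversed: nodgfa
  Compare pos 0 ('a') with pos 5 ('n'): MISMATCH
  Compare pos 1 ('f') with pos 4 ('o'): MISMATCH
  Compare pos 2 ('g') with pos 3 ('d'): MISMATCH
Result: not a palindrome

0


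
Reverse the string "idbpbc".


Input: idbpbc
Reading characters right to left:
  Position 5: 'c'
  Position 4: 'b'
  Position 3: 'p'
  Position 2: 'b'
  Position 1: 'd'
  Position 0: 'i'
Reversed: cbpbdi

cbpbdi


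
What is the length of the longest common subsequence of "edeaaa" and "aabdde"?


LCS of "edeaaa" and "aabdde"
DP table:
           a    a    b    d    d    e
      0    0    0    0    0    0    0
  e   0    0    0    0    0    0    1
  d   0    0    0    0    1    1    1
  e   0    0    0    0    1    1    2
  a   0    1    1    1    1    1    2
  a   0    1    2    2    2    2    2
  a   0    1    2    2    2    2    2
LCS length = dp[6][6] = 2

2


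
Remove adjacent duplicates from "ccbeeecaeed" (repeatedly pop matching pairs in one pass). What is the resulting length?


Input: ccbeeecaeed
Stack-based adjacent duplicate removal:
  Read 'c': push. Stack: c
  Read 'c': matches stack top 'c' => pop. Stack: (empty)
  Read 'b': push. Stack: b
  Read 'e': push. Stack: be
  Read 'e': matches stack top 'e' => pop. Stack: b
  Read 'e': push. Stack: be
  Read 'c': push. Stack: bec
  Read 'a': push. Stack: beca
  Read 'e': push. Stack: becae
  Read 'e': matches stack top 'e' => pop. Stack: beca
  Read 'd': push. Stack: becad
Final stack: "becad" (length 5)

5


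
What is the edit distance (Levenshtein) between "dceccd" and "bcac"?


Computing edit distance: "dceccd" -> "bcac"
DP table:
           b    c    a    c
      0    1    2    3    4
  d   1    1    2    3    4
  c   2    2    1    2    3
  e   3    3    2    2    3
  c   4    4    3    3    2
  c   5    5    4    4    3
  d   6    6    5    5    4
Edit distance = dp[6][4] = 4

4


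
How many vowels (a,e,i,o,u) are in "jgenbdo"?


Input: jgenbdo
Checking each character:
  'j' at position 0: consonant
  'g' at position 1: consonant
  'e' at position 2: vowel (running total: 1)
  'n' at position 3: consonant
  'b' at position 4: consonant
  'd' at position 5: consonant
  'o' at position 6: vowel (running total: 2)
Total vowels: 2

2


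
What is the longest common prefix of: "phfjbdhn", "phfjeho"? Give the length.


Words: phfjbdhn, phfjeho
  Position 0: all 'p' => match
  Position 1: all 'h' => match
  Position 2: all 'f' => match
  Position 3: all 'j' => match
  Position 4: ('b', 'e') => mismatch, stop
LCP = "phfj" (length 4)

4


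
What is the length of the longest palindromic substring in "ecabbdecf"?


Input: "ecabbdecf"
Checking substrings for palindromes:
  [3:5] "bb" (len 2) => palindrome
Longest palindromic substring: "bb" with length 2

2


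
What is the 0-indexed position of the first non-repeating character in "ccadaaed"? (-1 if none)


Input: ccadaaed
Character frequencies:
  'a': 3
  'c': 2
  'd': 2
  'e': 1
Scanning left to right for freq == 1:
  Position 0 ('c'): freq=2, skip
  Position 1 ('c'): freq=2, skip
  Position 2 ('a'): freq=3, skip
  Position 3 ('d'): freq=2, skip
  Position 4 ('a'): freq=3, skip
  Position 5 ('a'): freq=3, skip
  Position 6 ('e'): unique! => answer = 6

6


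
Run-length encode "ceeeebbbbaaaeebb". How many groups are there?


Input: ceeeebbbbaaaeebb
Scanning for consecutive runs:
  Group 1: 'c' x 1 (positions 0-0)
  Group 2: 'e' x 4 (positions 1-4)
  Group 3: 'b' x 4 (positions 5-8)
  Group 4: 'a' x 3 (positions 9-11)
  Group 5: 'e' x 2 (positions 12-13)
  Group 6: 'b' x 2 (positions 14-15)
Total groups: 6

6


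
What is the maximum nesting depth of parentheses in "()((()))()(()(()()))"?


Input: "()((()))()(()(()()))"
Tracking depth:
  Position 0 '(': depth becomes 1
  Position 1 ')': depth becomes 0
  Position 2 '(': depth becomes 1
  Position 3 '(': depth becomes 2
  Position 4 '(': depth becomes 3
  Position 5 ')': depth becomes 2
  Position 6 ')': depth becomes 1
  Position 7 ')': depth becomes 0
  Position 8 '(': depth becomes 1
  Position 9 ')': depth becomes 0
  Position 10 '(': depth becomes 1
  Position 11 '(': depth becomes 2
  Position 12 ')': depth becomes 1
  Position 13 '(': depth becomes 2
  Position 14 '(': depth becomes 3
  Position 15 ')': depth becomes 2
  Position 16 '(': depth becomes 3
  Position 17 ')': depth becomes 2
  Position 18 ')': depth becomes 1
  Position 19 ')': depth becomes 0
Maximum depth reached: 3

3


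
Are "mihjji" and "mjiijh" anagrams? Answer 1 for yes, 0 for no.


Strings: "mihjji", "mjiijh"
Sorted first:  hiijjm
Sorted second: hiijjm
Sorted forms match => anagrams

1


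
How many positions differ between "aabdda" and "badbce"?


Comparing "aabdda" and "badbce" position by position:
  Position 0: 'a' vs 'b' => DIFFER
  Position 1: 'a' vs 'a' => same
  Position 2: 'b' vs 'd' => DIFFER
  Position 3: 'd' vs 'b' => DIFFER
  Position 4: 'd' vs 'c' => DIFFER
  Position 5: 'a' vs 'e' => DIFFER
Positions that differ: 5

5


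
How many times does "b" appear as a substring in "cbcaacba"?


Searching for "b" in "cbcaacba"
Scanning each position:
  Position 0: "c" => no
  Position 1: "b" => MATCH
  Position 2: "c" => no
  Position 3: "a" => no
  Position 4: "a" => no
  Position 5: "c" => no
  Position 6: "b" => MATCH
  Position 7: "a" => no
Total occurrences: 2

2


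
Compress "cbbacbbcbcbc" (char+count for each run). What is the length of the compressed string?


Input: cbbacbbcbcbc
Runs:
  'c' x 1 => "c1"
  'b' x 2 => "b2"
  'a' x 1 => "a1"
  'c' x 1 => "c1"
  'b' x 2 => "b2"
  'c' x 1 => "c1"
  'b' x 1 => "b1"
  'c' x 1 => "c1"
  'b' x 1 => "b1"
  'c' x 1 => "c1"
Compressed: "c1b2a1c1b2c1b1c1b1c1"
Compressed length: 20

20


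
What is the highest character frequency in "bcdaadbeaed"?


Input: bcdaadbeaed
Character counts:
  'a': 3
  'b': 2
  'c': 1
  'd': 3
  'e': 2
Maximum frequency: 3

3


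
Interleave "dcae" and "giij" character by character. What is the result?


Interleaving "dcae" and "giij":
  Position 0: 'd' from first, 'g' from second => "dg"
  Position 1: 'c' from first, 'i' from second => "ci"
  Position 2: 'a' from first, 'i' from second => "ai"
  Position 3: 'e' from first, 'j' from second => "ej"
Result: dgciaiej

dgciaiej


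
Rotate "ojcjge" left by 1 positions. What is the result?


Input: "ojcjge", rotate left by 1
First 1 characters: "o"
Remaining characters: "jcjge"
Concatenate remaining + first: "jcjge" + "o" = "jcjgeo"

jcjgeo


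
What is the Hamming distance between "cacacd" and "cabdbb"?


Comparing "cacacd" and "cabdbb" position by position:
  Position 0: 'c' vs 'c' => same
  Position 1: 'a' vs 'a' => same
  Position 2: 'c' vs 'b' => differ
  Position 3: 'a' vs 'd' => differ
  Position 4: 'c' vs 'b' => differ
  Position 5: 'd' vs 'b' => differ
Total differences (Hamming distance): 4

4


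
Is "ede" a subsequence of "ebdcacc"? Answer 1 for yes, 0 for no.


Check if "ede" is a subsequence of "ebdcacc"
Greedy scan:
  Position 0 ('e'): matches sub[0] = 'e'
  Position 1 ('b'): no match needed
  Position 2 ('d'): matches sub[1] = 'd'
  Position 3 ('c'): no match needed
  Position 4 ('a'): no match needed
  Position 5 ('c'): no match needed
  Position 6 ('c'): no match needed
Only matched 2/3 characters => not a subsequence

0


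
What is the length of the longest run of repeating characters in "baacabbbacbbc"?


Input: "baacabbbacbbc"
Scanning for longest run:
  Position 1 ('a'): new char, reset run to 1
  Position 2 ('a'): continues run of 'a', length=2
  Position 3 ('c'): new char, reset run to 1
  Position 4 ('a'): new char, reset run to 1
  Position 5 ('b'): new char, reset run to 1
  Position 6 ('b'): continues run of 'b', length=2
  Position 7 ('b'): continues run of 'b', length=3
  Position 8 ('a'): new char, reset run to 1
  Position 9 ('c'): new char, reset run to 1
  Position 10 ('b'): new char, reset run to 1
  Position 11 ('b'): continues run of 'b', length=2
  Position 12 ('c'): new char, reset run to 1
Longest run: 'b' with length 3

3


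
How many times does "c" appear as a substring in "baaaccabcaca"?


Searching for "c" in "baaaccabcaca"
Scanning each position:
  Position 0: "b" => no
  Position 1: "a" => no
  Position 2: "a" => no
  Position 3: "a" => no
  Position 4: "c" => MATCH
  Position 5: "c" => MATCH
  Position 6: "a" => no
  Position 7: "b" => no
  Position 8: "c" => MATCH
  Position 9: "a" => no
  Position 10: "c" => MATCH
  Position 11: "a" => no
Total occurrences: 4

4


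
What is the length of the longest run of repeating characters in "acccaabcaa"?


Input: "acccaabcaa"
Scanning for longest run:
  Position 1 ('c'): new char, reset run to 1
  Position 2 ('c'): continues run of 'c', length=2
  Position 3 ('c'): continues run of 'c', length=3
  Position 4 ('a'): new char, reset run to 1
  Position 5 ('a'): continues run of 'a', length=2
  Position 6 ('b'): new char, reset run to 1
  Position 7 ('c'): new char, reset run to 1
  Position 8 ('a'): new char, reset run to 1
  Position 9 ('a'): continues run of 'a', length=2
Longest run: 'c' with length 3

3


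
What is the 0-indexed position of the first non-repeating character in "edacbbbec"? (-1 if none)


Input: edacbbbec
Character frequencies:
  'a': 1
  'b': 3
  'c': 2
  'd': 1
  'e': 2
Scanning left to right for freq == 1:
  Position 0 ('e'): freq=2, skip
  Position 1 ('d'): unique! => answer = 1

1


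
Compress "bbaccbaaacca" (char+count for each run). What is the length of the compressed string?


Input: bbaccbaaacca
Runs:
  'b' x 2 => "b2"
  'a' x 1 => "a1"
  'c' x 2 => "c2"
  'b' x 1 => "b1"
  'a' x 3 => "a3"
  'c' x 2 => "c2"
  'a' x 1 => "a1"
Compressed: "b2a1c2b1a3c2a1"
Compressed length: 14

14


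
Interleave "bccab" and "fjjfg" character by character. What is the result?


Interleaving "bccab" and "fjjfg":
  Position 0: 'b' from first, 'f' from second => "bf"
  Position 1: 'c' from first, 'j' from second => "cj"
  Position 2: 'c' from first, 'j' from second => "cj"
  Position 3: 'a' from first, 'f' from second => "af"
  Position 4: 'b' from first, 'g' from second => "bg"
Result: bfcjcjafbg

bfcjcjafbg


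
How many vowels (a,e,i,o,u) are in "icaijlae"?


Input: icaijlae
Checking each character:
  'i' at position 0: vowel (running total: 1)
  'c' at position 1: consonant
  'a' at position 2: vowel (running total: 2)
  'i' at position 3: vowel (running total: 3)
  'j' at position 4: consonant
  'l' at position 5: consonant
  'a' at position 6: vowel (running total: 4)
  'e' at position 7: vowel (running total: 5)
Total vowels: 5

5


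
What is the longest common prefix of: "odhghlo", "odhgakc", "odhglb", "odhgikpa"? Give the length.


Words: odhghlo, odhgakc, odhglb, odhgikpa
  Position 0: all 'o' => match
  Position 1: all 'd' => match
  Position 2: all 'h' => match
  Position 3: all 'g' => match
  Position 4: ('h', 'a', 'l', 'i') => mismatch, stop
LCP = "odhg" (length 4)

4


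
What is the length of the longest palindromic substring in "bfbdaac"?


Input: "bfbdaac"
Checking substrings for palindromes:
  [0:3] "bfb" (len 3) => palindrome
  [4:6] "aa" (len 2) => palindrome
Longest palindromic substring: "bfb" with length 3

3


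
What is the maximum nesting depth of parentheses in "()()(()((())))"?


Input: "()()(()((())))"
Tracking depth:
  Position 0 '(': depth becomes 1
  Position 1 ')': depth becomes 0
  Position 2 '(': depth becomes 1
  Position 3 ')': depth becomes 0
  Position 4 '(': depth becomes 1
  Position 5 '(': depth becomes 2
  Position 6 ')': depth becomes 1
  Position 7 '(': depth becomes 2
  Position 8 '(': depth becomes 3
  Position 9 '(': depth becomes 4
  Position 10 ')': depth becomes 3
  Position 11 ')': depth becomes 2
  Position 12 ')': depth becomes 1
  Position 13 ')': depth becomes 0
Maximum depth reached: 4

4


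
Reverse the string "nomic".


Input: nomic
Reading characters right to left:
  Position 4: 'c'
  Position 3: 'i'
  Position 2: 'm'
  Position 1: 'o'
  Position 0: 'n'
Reversed: cimon

cimon


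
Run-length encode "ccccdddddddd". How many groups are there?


Input: ccccdddddddd
Scanning for consecutive runs:
  Group 1: 'c' x 4 (positions 0-3)
  Group 2: 'd' x 8 (positions 4-11)
Total groups: 2

2


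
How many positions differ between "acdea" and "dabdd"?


Comparing "acdea" and "dabdd" position by position:
  Position 0: 'a' vs 'd' => DIFFER
  Position 1: 'c' vs 'a' => DIFFER
  Position 2: 'd' vs 'b' => DIFFER
  Position 3: 'e' vs 'd' => DIFFER
  Position 4: 'a' vs 'd' => DIFFER
Positions that differ: 5

5


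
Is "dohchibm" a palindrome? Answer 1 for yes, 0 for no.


Input: dohchibm
Reversed: mbihchod
  Compare pos 0 ('d') with pos 7 ('m'): MISMATCH
  Compare pos 1 ('o') with pos 6 ('b'): MISMATCH
  Compare pos 2 ('h') with pos 5 ('i'): MISMATCH
  Compare pos 3 ('c') with pos 4 ('h'): MISMATCH
Result: not a palindrome

0


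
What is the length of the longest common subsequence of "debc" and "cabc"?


LCS of "debc" and "cabc"
DP table:
           c    a    b    c
      0    0    0    0    0
  d   0    0    0    0    0
  e   0    0    0    0    0
  b   0    0    0    1    1
  c   0    1    1    1    2
LCS length = dp[4][4] = 2

2


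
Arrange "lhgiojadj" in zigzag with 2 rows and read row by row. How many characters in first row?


Zigzag "lhgiojadj" into 2 rows:
Placing characters:
  'l' => row 0
  'h' => row 1
  'g' => row 0
  'i' => row 1
  'o' => row 0
  'j' => row 1
  'a' => row 0
  'd' => row 1
  'j' => row 0
Rows:
  Row 0: "lgoaj"
  Row 1: "hijd"
First row length: 5

5
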